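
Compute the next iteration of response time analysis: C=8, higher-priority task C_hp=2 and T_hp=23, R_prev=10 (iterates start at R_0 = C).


R_next = C + ceil(R_prev / T_hp) * C_hp
ceil(10 / 23) = ceil(0.4348) = 1
Interference = 1 * 2 = 2
R_next = 8 + 2 = 10
R_next = R_prev, so the iteration has converged (response time = 10).

10


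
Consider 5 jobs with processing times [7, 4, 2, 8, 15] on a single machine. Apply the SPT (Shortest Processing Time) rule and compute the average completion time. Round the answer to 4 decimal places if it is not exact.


Sort jobs by processing time (SPT order): [2, 4, 7, 8, 15]
Compute completion times sequentially:
  Job 1: processing = 2, completes at 2
  Job 2: processing = 4, completes at 6
  Job 3: processing = 7, completes at 13
  Job 4: processing = 8, completes at 21
  Job 5: processing = 15, completes at 36
Sum of completion times = 78
Average completion time = 78/5 = 15.6

15.6


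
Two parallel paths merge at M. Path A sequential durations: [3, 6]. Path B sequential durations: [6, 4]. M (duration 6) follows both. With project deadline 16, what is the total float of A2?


Forward pass: ES(A2) = sum of predecessors on chain A = 3
EF = ES + duration = 3 + 6 = 9
Backward pass: LF(M) = deadline = 16; LS(M) = 16 - 6 = 10
LF(A2) = LS(M) - sum(successors on chain A) = 10 - 0 = 10
LS = LF - duration = 10 - 6 = 4
Total float = LS - ES = 4 - 3 = 1

1


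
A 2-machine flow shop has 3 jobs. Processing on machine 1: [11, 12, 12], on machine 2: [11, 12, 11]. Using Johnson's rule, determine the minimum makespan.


Apply Johnson's rule:
  Group 1 (a <= b): [(1, 11, 11), (2, 12, 12)]
  Group 2 (a > b): [(3, 12, 11)]
Optimal job order: [1, 2, 3]
Schedule:
  Job 1: M1 done at 11, M2 done at 22
  Job 2: M1 done at 23, M2 done at 35
  Job 3: M1 done at 35, M2 done at 46
Makespan = 46

46


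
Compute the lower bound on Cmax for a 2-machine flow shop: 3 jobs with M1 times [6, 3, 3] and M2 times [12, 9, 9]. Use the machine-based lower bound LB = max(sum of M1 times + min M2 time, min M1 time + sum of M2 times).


LB1 = sum(M1 times) + min(M2 times) = 12 + 9 = 21
LB2 = min(M1 times) + sum(M2 times) = 3 + 30 = 33
Lower bound = max(LB1, LB2) = max(21, 33) = 33

33


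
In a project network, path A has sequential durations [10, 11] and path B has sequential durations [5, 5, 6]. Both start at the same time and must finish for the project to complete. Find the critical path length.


Path A total = 10 + 11 = 21
Path B total = 5 + 5 + 6 = 16
Critical path = longest path = max(21, 16) = 21

21


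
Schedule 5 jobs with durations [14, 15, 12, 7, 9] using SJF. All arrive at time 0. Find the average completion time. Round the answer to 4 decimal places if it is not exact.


SJF order (ascending): [7, 9, 12, 14, 15]
Completion times:
  Job 1: burst=7, C=7
  Job 2: burst=9, C=16
  Job 3: burst=12, C=28
  Job 4: burst=14, C=42
  Job 5: burst=15, C=57
Average completion = 150/5 = 30.0

30.0


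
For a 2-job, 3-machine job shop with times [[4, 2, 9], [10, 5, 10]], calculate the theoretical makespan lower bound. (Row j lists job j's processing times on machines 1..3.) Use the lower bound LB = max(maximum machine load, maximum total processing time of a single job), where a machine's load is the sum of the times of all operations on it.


Machine loads:
  Machine 1: 4 + 10 = 14
  Machine 2: 2 + 5 = 7
  Machine 3: 9 + 10 = 19
Max machine load = 19
Job totals:
  Job 1: 15
  Job 2: 25
Max job total = 25
Lower bound = max(19, 25) = 25

25


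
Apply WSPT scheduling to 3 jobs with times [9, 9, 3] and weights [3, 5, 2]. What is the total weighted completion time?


Compute p/w ratios and sort ascending (WSPT): [(3, 2), (9, 5), (9, 3)]
Compute weighted completion times:
  Job (p=3,w=2): C=3, w*C=2*3=6
  Job (p=9,w=5): C=12, w*C=5*12=60
  Job (p=9,w=3): C=21, w*C=3*21=63
Total weighted completion time = 129

129


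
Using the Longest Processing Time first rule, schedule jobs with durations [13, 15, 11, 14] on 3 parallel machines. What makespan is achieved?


Sort jobs in decreasing order (LPT): [15, 14, 13, 11]
Assign each job to the least loaded machine:
  Machine 1: jobs [15], load = 15
  Machine 2: jobs [14], load = 14
  Machine 3: jobs [13, 11], load = 24
Makespan = max load = 24

24


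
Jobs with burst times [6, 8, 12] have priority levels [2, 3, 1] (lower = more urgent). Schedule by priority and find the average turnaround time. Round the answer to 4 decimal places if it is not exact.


Sort by priority (ascending = highest first):
Order: [(1, 12), (2, 6), (3, 8)]
Completion times:
  Priority 1, burst=12, C=12
  Priority 2, burst=6, C=18
  Priority 3, burst=8, C=26
Average turnaround = 56/3 = 18.6667

18.6667


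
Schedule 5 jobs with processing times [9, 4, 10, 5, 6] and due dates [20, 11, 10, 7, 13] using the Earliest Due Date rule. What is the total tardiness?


Sort by due date (EDD order): [(5, 7), (10, 10), (4, 11), (6, 13), (9, 20)]
Compute completion times and tardiness:
  Job 1: p=5, d=7, C=5, tardiness=max(0,5-7)=0
  Job 2: p=10, d=10, C=15, tardiness=max(0,15-10)=5
  Job 3: p=4, d=11, C=19, tardiness=max(0,19-11)=8
  Job 4: p=6, d=13, C=25, tardiness=max(0,25-13)=12
  Job 5: p=9, d=20, C=34, tardiness=max(0,34-20)=14
Total tardiness = 39

39


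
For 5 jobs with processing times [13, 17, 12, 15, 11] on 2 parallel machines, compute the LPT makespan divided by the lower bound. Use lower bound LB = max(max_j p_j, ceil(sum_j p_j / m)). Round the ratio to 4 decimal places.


LPT order: [17, 15, 13, 12, 11]
Machine loads after assignment: [29, 39]
LPT makespan = 39
Lower bound = max(max_job, ceil(total/2)) = max(17, 34) = 34
Ratio = 39 / 34 = 1.1471

1.1471


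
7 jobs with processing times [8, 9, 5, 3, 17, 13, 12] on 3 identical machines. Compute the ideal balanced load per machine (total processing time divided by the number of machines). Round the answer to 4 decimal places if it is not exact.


Total processing time = 8 + 9 + 5 + 3 + 17 + 13 + 12 = 67
Number of machines = 3
Ideal balanced load = 67 / 3 = 22.3333

22.3333


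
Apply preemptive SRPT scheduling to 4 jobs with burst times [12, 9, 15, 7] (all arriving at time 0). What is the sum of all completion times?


Since all jobs arrive at t=0, SRPT equals SPT ordering.
SPT order: [7, 9, 12, 15]
Completion times:
  Job 1: p=7, C=7
  Job 2: p=9, C=16
  Job 3: p=12, C=28
  Job 4: p=15, C=43
Total completion time = 7 + 16 + 28 + 43 = 94

94


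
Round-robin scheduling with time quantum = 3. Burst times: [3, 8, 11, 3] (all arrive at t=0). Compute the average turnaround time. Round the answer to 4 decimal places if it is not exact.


Time quantum = 3
Execution trace:
  J1 runs 3 units, time = 3
  J2 runs 3 units, time = 6
  J3 runs 3 units, time = 9
  J4 runs 3 units, time = 12
  J2 runs 3 units, time = 15
  J3 runs 3 units, time = 18
  J2 runs 2 units, time = 20
  J3 runs 3 units, time = 23
  J3 runs 2 units, time = 25
Finish times: [3, 20, 25, 12]
Average turnaround = 60/4 = 15.0

15.0


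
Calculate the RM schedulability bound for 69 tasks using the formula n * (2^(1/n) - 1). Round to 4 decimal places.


Compute 2^(1/69) = 1.0100962378
Subtract 1: 1.0100962378 - 1 = 0.0100962378
Multiply by n: 69 * 0.0100962378 = 0.6966404082
Round to 4 dp: 0.6966

0.6966


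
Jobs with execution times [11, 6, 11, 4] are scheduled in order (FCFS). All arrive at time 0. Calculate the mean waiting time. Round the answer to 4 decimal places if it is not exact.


FCFS order (as given): [11, 6, 11, 4]
Waiting times:
  Job 1: wait = 0
  Job 2: wait = 11
  Job 3: wait = 17
  Job 4: wait = 28
Sum of waiting times = 56
Average waiting time = 56/4 = 14.0

14.0


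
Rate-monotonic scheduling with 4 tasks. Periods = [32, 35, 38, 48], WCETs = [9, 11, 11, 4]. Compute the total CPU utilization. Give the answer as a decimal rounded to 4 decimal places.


Compute individual utilizations (exact fractions):
  Task 1: C/T = 9/32 (approx. 0.2813)
  Task 2: C/T = 11/35 (approx. 0.3143)
  Task 3: C/T = 11/38 (approx. 0.2895)
  Task 4: C/T = 4/48 = 1/12 (approx. 0.0833)
Total utilization U = 9/32 + 11/35 + 11/38 + 1/12 = 61819/63840
Rounded to 4 decimal places: U = 0.9683
RM (Liu & Layland) bound for 4 tasks = 0.756828; compare with U = 61819/63840 (approx. 0.968343)
bound < U <= 1, so the RM sufficient condition is not met (inconclusive; an exact test such as response-time analysis is needed).

0.9683


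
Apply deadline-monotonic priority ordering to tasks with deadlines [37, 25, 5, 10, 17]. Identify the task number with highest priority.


Sort tasks by relative deadline (ascending):
  Task 3: deadline = 5
  Task 4: deadline = 10
  Task 5: deadline = 17
  Task 2: deadline = 25
  Task 1: deadline = 37
Priority order (highest first): [3, 4, 5, 2, 1]
Highest priority task = 3

3


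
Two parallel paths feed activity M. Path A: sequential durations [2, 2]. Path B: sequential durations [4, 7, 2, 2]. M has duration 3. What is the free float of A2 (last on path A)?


ES(A2) = sum of predecessors on chain A = 2
EF(A2) = ES + duration = 2 + 2 = 4
Successor of A2 is M. ES(M) = max(sum(A), sum(B)) = max(4, 15) = 15
Free float = ES(successor) - EF(current) = 15 - 4 = 11

11


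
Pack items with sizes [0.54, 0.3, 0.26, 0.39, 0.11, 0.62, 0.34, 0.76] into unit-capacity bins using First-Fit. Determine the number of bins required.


Place items sequentially using First-Fit:
  Item 0.54 -> new Bin 1
  Item 0.3 -> Bin 1 (now 0.84)
  Item 0.26 -> new Bin 2
  Item 0.39 -> Bin 2 (now 0.65)
  Item 0.11 -> Bin 1 (now 0.95)
  Item 0.62 -> new Bin 3
  Item 0.34 -> Bin 2 (now 0.99)
  Item 0.76 -> new Bin 4
Total bins used = 4

4


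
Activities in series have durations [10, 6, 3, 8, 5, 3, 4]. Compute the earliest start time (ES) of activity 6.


Activity 6 starts after activities 1 through 5 complete.
Predecessor durations: [10, 6, 3, 8, 5]
ES = 10 + 6 + 3 + 8 + 5 = 32

32


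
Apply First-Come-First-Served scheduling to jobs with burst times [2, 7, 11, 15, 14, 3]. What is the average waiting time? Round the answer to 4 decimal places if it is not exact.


FCFS order (as given): [2, 7, 11, 15, 14, 3]
Waiting times:
  Job 1: wait = 0
  Job 2: wait = 2
  Job 3: wait = 9
  Job 4: wait = 20
  Job 5: wait = 35
  Job 6: wait = 49
Sum of waiting times = 115
Average waiting time = 115/6 = 19.1667

19.1667


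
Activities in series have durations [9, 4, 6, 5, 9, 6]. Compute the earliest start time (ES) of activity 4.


Activity 4 starts after activities 1 through 3 complete.
Predecessor durations: [9, 4, 6]
ES = 9 + 4 + 6 = 19

19


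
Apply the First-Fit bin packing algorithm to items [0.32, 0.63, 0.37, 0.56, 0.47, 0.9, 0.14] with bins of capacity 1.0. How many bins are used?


Place items sequentially using First-Fit:
  Item 0.32 -> new Bin 1
  Item 0.63 -> Bin 1 (now 0.95)
  Item 0.37 -> new Bin 2
  Item 0.56 -> Bin 2 (now 0.93)
  Item 0.47 -> new Bin 3
  Item 0.9 -> new Bin 4
  Item 0.14 -> Bin 3 (now 0.61)
Total bins used = 4

4


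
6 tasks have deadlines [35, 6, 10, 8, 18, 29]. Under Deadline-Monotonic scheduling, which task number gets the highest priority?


Sort tasks by relative deadline (ascending):
  Task 2: deadline = 6
  Task 4: deadline = 8
  Task 3: deadline = 10
  Task 5: deadline = 18
  Task 6: deadline = 29
  Task 1: deadline = 35
Priority order (highest first): [2, 4, 3, 5, 6, 1]
Highest priority task = 2

2


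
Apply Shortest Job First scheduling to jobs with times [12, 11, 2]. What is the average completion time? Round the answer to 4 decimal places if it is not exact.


SJF order (ascending): [2, 11, 12]
Completion times:
  Job 1: burst=2, C=2
  Job 2: burst=11, C=13
  Job 3: burst=12, C=25
Average completion = 40/3 = 13.3333

13.3333


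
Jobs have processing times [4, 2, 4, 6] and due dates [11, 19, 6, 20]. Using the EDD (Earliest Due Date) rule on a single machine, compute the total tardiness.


Sort by due date (EDD order): [(4, 6), (4, 11), (2, 19), (6, 20)]
Compute completion times and tardiness:
  Job 1: p=4, d=6, C=4, tardiness=max(0,4-6)=0
  Job 2: p=4, d=11, C=8, tardiness=max(0,8-11)=0
  Job 3: p=2, d=19, C=10, tardiness=max(0,10-19)=0
  Job 4: p=6, d=20, C=16, tardiness=max(0,16-20)=0
Total tardiness = 0

0


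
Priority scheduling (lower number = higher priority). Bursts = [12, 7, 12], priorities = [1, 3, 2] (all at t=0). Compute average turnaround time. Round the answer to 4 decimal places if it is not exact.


Sort by priority (ascending = highest first):
Order: [(1, 12), (2, 12), (3, 7)]
Completion times:
  Priority 1, burst=12, C=12
  Priority 2, burst=12, C=24
  Priority 3, burst=7, C=31
Average turnaround = 67/3 = 22.3333

22.3333


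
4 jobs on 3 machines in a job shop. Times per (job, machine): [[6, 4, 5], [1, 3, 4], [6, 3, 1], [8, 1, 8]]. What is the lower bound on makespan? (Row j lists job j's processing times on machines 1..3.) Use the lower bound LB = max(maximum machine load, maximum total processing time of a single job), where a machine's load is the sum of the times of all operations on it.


Machine loads:
  Machine 1: 6 + 1 + 6 + 8 = 21
  Machine 2: 4 + 3 + 3 + 1 = 11
  Machine 3: 5 + 4 + 1 + 8 = 18
Max machine load = 21
Job totals:
  Job 1: 15
  Job 2: 8
  Job 3: 10
  Job 4: 17
Max job total = 17
Lower bound = max(21, 17) = 21

21


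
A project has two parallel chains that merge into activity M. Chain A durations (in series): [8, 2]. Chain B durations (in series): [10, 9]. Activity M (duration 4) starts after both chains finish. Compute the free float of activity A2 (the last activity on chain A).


ES(A2) = sum of predecessors on chain A = 8
EF(A2) = ES + duration = 8 + 2 = 10
Successor of A2 is M. ES(M) = max(sum(A), sum(B)) = max(10, 19) = 19
Free float = ES(successor) - EF(current) = 19 - 10 = 9

9


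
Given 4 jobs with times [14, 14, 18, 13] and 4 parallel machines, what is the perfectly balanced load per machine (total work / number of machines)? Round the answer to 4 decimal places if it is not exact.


Total processing time = 14 + 14 + 18 + 13 = 59
Number of machines = 4
Ideal balanced load = 59 / 4 = 14.75

14.75


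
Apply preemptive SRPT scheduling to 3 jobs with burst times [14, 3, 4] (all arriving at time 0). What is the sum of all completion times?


Since all jobs arrive at t=0, SRPT equals SPT ordering.
SPT order: [3, 4, 14]
Completion times:
  Job 1: p=3, C=3
  Job 2: p=4, C=7
  Job 3: p=14, C=21
Total completion time = 3 + 7 + 21 = 31

31


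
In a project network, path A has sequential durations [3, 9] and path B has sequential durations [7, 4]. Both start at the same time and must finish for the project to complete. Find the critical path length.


Path A total = 3 + 9 = 12
Path B total = 7 + 4 = 11
Critical path = longest path = max(12, 11) = 12

12


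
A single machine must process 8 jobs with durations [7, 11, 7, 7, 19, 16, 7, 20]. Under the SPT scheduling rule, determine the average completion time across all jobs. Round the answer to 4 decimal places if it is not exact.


Sort jobs by processing time (SPT order): [7, 7, 7, 7, 11, 16, 19, 20]
Compute completion times sequentially:
  Job 1: processing = 7, completes at 7
  Job 2: processing = 7, completes at 14
  Job 3: processing = 7, completes at 21
  Job 4: processing = 7, completes at 28
  Job 5: processing = 11, completes at 39
  Job 6: processing = 16, completes at 55
  Job 7: processing = 19, completes at 74
  Job 8: processing = 20, completes at 94
Sum of completion times = 332
Average completion time = 332/8 = 41.5

41.5


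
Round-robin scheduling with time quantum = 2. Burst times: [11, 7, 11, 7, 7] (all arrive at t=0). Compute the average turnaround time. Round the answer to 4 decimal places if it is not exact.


Time quantum = 2
Execution trace:
  J1 runs 2 units, time = 2
  J2 runs 2 units, time = 4
  J3 runs 2 units, time = 6
  J4 runs 2 units, time = 8
  J5 runs 2 units, time = 10
  J1 runs 2 units, time = 12
  J2 runs 2 units, time = 14
  J3 runs 2 units, time = 16
  J4 runs 2 units, time = 18
  J5 runs 2 units, time = 20
  J1 runs 2 units, time = 22
  J2 runs 2 units, time = 24
  J3 runs 2 units, time = 26
  J4 runs 2 units, time = 28
  J5 runs 2 units, time = 30
  J1 runs 2 units, time = 32
  J2 runs 1 units, time = 33
  J3 runs 2 units, time = 35
  J4 runs 1 units, time = 36
  J5 runs 1 units, time = 37
  J1 runs 2 units, time = 39
  J3 runs 2 units, time = 41
  J1 runs 1 units, time = 42
  J3 runs 1 units, time = 43
Finish times: [42, 33, 43, 36, 37]
Average turnaround = 191/5 = 38.2

38.2


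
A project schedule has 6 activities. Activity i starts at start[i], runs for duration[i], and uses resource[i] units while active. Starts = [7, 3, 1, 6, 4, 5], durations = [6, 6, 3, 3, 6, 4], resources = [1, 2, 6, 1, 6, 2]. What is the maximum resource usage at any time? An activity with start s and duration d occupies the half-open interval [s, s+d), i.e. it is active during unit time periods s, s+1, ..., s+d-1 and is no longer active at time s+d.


Each activity i is active on [start_i, start_i + duration_i).
Compute total resource usage per time slot:
  t=0: active resources = [], total = 0
  t=1: active resources = [6], total = 6
  t=2: active resources = [6], total = 6
  t=3: active resources = [2, 6], total = 8
  t=4: active resources = [2, 6], total = 8
  t=5: active resources = [2, 6, 2], total = 10
  t=6: active resources = [2, 1, 6, 2], total = 11
  t=7: active resources = [1, 2, 1, 6, 2], total = 12
  t=8: active resources = [1, 2, 1, 6, 2], total = 12
  t=9: active resources = [1, 6], total = 7
  t=10: active resources = [1], total = 1
  t=11: active resources = [1], total = 1
  t=12: active resources = [1], total = 1
Peak resource demand = 12

12


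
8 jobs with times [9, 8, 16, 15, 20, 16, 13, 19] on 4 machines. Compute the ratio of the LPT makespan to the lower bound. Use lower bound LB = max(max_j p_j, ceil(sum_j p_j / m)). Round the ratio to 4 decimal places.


LPT order: [20, 19, 16, 16, 15, 13, 9, 8]
Machine loads after assignment: [28, 28, 31, 29]
LPT makespan = 31
Lower bound = max(max_job, ceil(total/4)) = max(20, 29) = 29
Ratio = 31 / 29 = 1.069

1.069


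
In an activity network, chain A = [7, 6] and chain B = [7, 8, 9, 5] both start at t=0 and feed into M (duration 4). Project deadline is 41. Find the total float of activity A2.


Forward pass: ES(A2) = sum of predecessors on chain A = 7
EF = ES + duration = 7 + 6 = 13
Backward pass: LF(M) = deadline = 41; LS(M) = 41 - 4 = 37
LF(A2) = LS(M) - sum(successors on chain A) = 37 - 0 = 37
LS = LF - duration = 37 - 6 = 31
Total float = LS - ES = 31 - 7 = 24

24


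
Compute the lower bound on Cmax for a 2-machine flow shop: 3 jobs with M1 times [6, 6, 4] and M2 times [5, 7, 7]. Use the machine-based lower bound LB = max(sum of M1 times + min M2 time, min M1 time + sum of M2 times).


LB1 = sum(M1 times) + min(M2 times) = 16 + 5 = 21
LB2 = min(M1 times) + sum(M2 times) = 4 + 19 = 23
Lower bound = max(LB1, LB2) = max(21, 23) = 23

23


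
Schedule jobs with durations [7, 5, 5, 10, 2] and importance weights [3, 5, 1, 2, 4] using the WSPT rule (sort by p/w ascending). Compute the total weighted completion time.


Compute p/w ratios and sort ascending (WSPT): [(2, 4), (5, 5), (7, 3), (5, 1), (10, 2)]
Compute weighted completion times:
  Job (p=2,w=4): C=2, w*C=4*2=8
  Job (p=5,w=5): C=7, w*C=5*7=35
  Job (p=7,w=3): C=14, w*C=3*14=42
  Job (p=5,w=1): C=19, w*C=1*19=19
  Job (p=10,w=2): C=29, w*C=2*29=58
Total weighted completion time = 162

162


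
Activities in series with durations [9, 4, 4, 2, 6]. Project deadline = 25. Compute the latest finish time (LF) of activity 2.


LF(activity 2) = deadline - sum of successor durations
Successors: activities 3 through 5 with durations [4, 2, 6]
Sum of successor durations = 12
LF = 25 - 12 = 13

13


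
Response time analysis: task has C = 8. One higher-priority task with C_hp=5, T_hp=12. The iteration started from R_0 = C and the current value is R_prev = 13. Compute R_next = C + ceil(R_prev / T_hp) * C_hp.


R_next = C + ceil(R_prev / T_hp) * C_hp
ceil(13 / 12) = ceil(1.0833) = 2
Interference = 2 * 5 = 10
R_next = 8 + 10 = 18

18


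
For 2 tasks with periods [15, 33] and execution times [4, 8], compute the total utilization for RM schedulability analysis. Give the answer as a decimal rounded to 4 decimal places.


Compute individual utilizations (exact fractions):
  Task 1: C/T = 4/15 (approx. 0.2667)
  Task 2: C/T = 8/33 (approx. 0.2424)
Total utilization U = 4/15 + 8/33 = 28/55
Rounded to 4 decimal places: U = 0.5091
RM (Liu & Layland) bound for 2 tasks = 0.828427; compare with U = 28/55 (approx. 0.509091)
U <= bound, so schedulable by RM sufficient condition.

0.5091


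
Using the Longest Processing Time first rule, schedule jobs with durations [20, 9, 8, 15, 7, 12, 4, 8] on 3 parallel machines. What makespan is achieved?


Sort jobs in decreasing order (LPT): [20, 15, 12, 9, 8, 8, 7, 4]
Assign each job to the least loaded machine:
  Machine 1: jobs [20, 8], load = 28
  Machine 2: jobs [15, 8, 4], load = 27
  Machine 3: jobs [12, 9, 7], load = 28
Makespan = max load = 28

28


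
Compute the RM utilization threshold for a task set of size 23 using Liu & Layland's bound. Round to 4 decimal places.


Compute 2^(1/23) = 1.0305955448
Subtract 1: 1.0305955448 - 1 = 0.0305955448
Multiply by n: 23 * 0.0305955448 = 0.7036975304
Round to 4 dp: 0.7037

0.7037


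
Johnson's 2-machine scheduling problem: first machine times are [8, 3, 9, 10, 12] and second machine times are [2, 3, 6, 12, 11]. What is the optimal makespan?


Apply Johnson's rule:
  Group 1 (a <= b): [(2, 3, 3), (4, 10, 12)]
  Group 2 (a > b): [(5, 12, 11), (3, 9, 6), (1, 8, 2)]
Optimal job order: [2, 4, 5, 3, 1]
Schedule:
  Job 2: M1 done at 3, M2 done at 6
  Job 4: M1 done at 13, M2 done at 25
  Job 5: M1 done at 25, M2 done at 36
  Job 3: M1 done at 34, M2 done at 42
  Job 1: M1 done at 42, M2 done at 44
Makespan = 44

44


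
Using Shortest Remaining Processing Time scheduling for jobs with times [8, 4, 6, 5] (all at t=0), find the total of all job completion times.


Since all jobs arrive at t=0, SRPT equals SPT ordering.
SPT order: [4, 5, 6, 8]
Completion times:
  Job 1: p=4, C=4
  Job 2: p=5, C=9
  Job 3: p=6, C=15
  Job 4: p=8, C=23
Total completion time = 4 + 9 + 15 + 23 = 51

51


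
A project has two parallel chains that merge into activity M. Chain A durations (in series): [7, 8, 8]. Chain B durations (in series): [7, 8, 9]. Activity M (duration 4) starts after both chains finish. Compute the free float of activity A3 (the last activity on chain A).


ES(A3) = sum of predecessors on chain A = 15
EF(A3) = ES + duration = 15 + 8 = 23
Successor of A3 is M. ES(M) = max(sum(A), sum(B)) = max(23, 24) = 24
Free float = ES(successor) - EF(current) = 24 - 23 = 1

1


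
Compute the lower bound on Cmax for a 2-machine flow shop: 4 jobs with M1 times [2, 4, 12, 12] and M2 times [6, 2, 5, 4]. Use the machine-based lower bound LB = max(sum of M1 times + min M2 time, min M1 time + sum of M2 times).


LB1 = sum(M1 times) + min(M2 times) = 30 + 2 = 32
LB2 = min(M1 times) + sum(M2 times) = 2 + 17 = 19
Lower bound = max(LB1, LB2) = max(32, 19) = 32

32


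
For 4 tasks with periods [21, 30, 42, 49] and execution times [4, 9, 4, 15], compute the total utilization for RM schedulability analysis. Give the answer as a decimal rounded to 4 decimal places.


Compute individual utilizations (exact fractions):
  Task 1: C/T = 4/21 (approx. 0.1905)
  Task 2: C/T = 9/30 = 3/10 (approx. 0.3)
  Task 3: C/T = 4/42 = 2/21 (approx. 0.0952)
  Task 4: C/T = 15/49 (approx. 0.3061)
Total utilization U = 4/21 + 3/10 + 2/21 + 15/49 = 437/490
Rounded to 4 decimal places: U = 0.8918
RM (Liu & Layland) bound for 4 tasks = 0.756828; compare with U = 437/490 (approx. 0.891837)
bound < U <= 1, so the RM sufficient condition is not met (inconclusive; an exact test such as response-time analysis is needed).

0.8918


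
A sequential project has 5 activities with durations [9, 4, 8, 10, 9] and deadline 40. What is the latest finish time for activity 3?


LF(activity 3) = deadline - sum of successor durations
Successors: activities 4 through 5 with durations [10, 9]
Sum of successor durations = 19
LF = 40 - 19 = 21

21


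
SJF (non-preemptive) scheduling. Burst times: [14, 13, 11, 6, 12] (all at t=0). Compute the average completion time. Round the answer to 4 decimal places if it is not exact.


SJF order (ascending): [6, 11, 12, 13, 14]
Completion times:
  Job 1: burst=6, C=6
  Job 2: burst=11, C=17
  Job 3: burst=12, C=29
  Job 4: burst=13, C=42
  Job 5: burst=14, C=56
Average completion = 150/5 = 30.0

30.0


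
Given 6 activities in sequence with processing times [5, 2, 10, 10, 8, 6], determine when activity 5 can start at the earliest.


Activity 5 starts after activities 1 through 4 complete.
Predecessor durations: [5, 2, 10, 10]
ES = 5 + 2 + 10 + 10 = 27

27


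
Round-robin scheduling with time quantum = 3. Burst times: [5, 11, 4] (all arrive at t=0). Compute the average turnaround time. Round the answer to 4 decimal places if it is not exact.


Time quantum = 3
Execution trace:
  J1 runs 3 units, time = 3
  J2 runs 3 units, time = 6
  J3 runs 3 units, time = 9
  J1 runs 2 units, time = 11
  J2 runs 3 units, time = 14
  J3 runs 1 units, time = 15
  J2 runs 3 units, time = 18
  J2 runs 2 units, time = 20
Finish times: [11, 20, 15]
Average turnaround = 46/3 = 15.3333

15.3333


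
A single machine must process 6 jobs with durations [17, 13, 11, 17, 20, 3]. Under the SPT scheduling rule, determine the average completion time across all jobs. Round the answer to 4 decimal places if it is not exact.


Sort jobs by processing time (SPT order): [3, 11, 13, 17, 17, 20]
Compute completion times sequentially:
  Job 1: processing = 3, completes at 3
  Job 2: processing = 11, completes at 14
  Job 3: processing = 13, completes at 27
  Job 4: processing = 17, completes at 44
  Job 5: processing = 17, completes at 61
  Job 6: processing = 20, completes at 81
Sum of completion times = 230
Average completion time = 230/6 = 38.3333

38.3333


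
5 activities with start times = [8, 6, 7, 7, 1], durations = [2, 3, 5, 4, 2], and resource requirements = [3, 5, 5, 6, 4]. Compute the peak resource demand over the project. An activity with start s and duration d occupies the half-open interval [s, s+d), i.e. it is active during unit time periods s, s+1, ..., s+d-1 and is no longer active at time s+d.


Each activity i is active on [start_i, start_i + duration_i).
Compute total resource usage per time slot:
  t=0: active resources = [], total = 0
  t=1: active resources = [4], total = 4
  t=2: active resources = [4], total = 4
  t=3: active resources = [], total = 0
  t=4: active resources = [], total = 0
  t=5: active resources = [], total = 0
  t=6: active resources = [5], total = 5
  t=7: active resources = [5, 5, 6], total = 16
  t=8: active resources = [3, 5, 5, 6], total = 19
  t=9: active resources = [3, 5, 6], total = 14
  t=10: active resources = [5, 6], total = 11
  t=11: active resources = [5], total = 5
Peak resource demand = 19

19


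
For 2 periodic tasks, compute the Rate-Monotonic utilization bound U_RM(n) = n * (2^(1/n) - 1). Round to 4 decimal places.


Compute 2^(1/2) = 1.4142135624
Subtract 1: 1.4142135624 - 1 = 0.4142135624
Multiply by n: 2 * 0.4142135624 = 0.8284271248
Round to 4 dp: 0.8284

0.8284


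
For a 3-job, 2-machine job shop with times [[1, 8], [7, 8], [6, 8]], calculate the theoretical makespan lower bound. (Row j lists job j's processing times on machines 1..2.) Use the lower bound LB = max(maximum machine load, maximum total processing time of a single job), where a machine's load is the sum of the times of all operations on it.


Machine loads:
  Machine 1: 1 + 7 + 6 = 14
  Machine 2: 8 + 8 + 8 = 24
Max machine load = 24
Job totals:
  Job 1: 9
  Job 2: 15
  Job 3: 14
Max job total = 15
Lower bound = max(24, 15) = 24

24


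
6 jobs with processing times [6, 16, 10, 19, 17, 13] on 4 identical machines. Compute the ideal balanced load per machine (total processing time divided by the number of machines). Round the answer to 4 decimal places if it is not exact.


Total processing time = 6 + 16 + 10 + 19 + 17 + 13 = 81
Number of machines = 4
Ideal balanced load = 81 / 4 = 20.25

20.25


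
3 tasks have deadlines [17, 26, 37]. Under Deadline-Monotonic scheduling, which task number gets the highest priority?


Sort tasks by relative deadline (ascending):
  Task 1: deadline = 17
  Task 2: deadline = 26
  Task 3: deadline = 37
Priority order (highest first): [1, 2, 3]
Highest priority task = 1

1


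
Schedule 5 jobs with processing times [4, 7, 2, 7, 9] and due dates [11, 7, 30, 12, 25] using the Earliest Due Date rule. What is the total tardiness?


Sort by due date (EDD order): [(7, 7), (4, 11), (7, 12), (9, 25), (2, 30)]
Compute completion times and tardiness:
  Job 1: p=7, d=7, C=7, tardiness=max(0,7-7)=0
  Job 2: p=4, d=11, C=11, tardiness=max(0,11-11)=0
  Job 3: p=7, d=12, C=18, tardiness=max(0,18-12)=6
  Job 4: p=9, d=25, C=27, tardiness=max(0,27-25)=2
  Job 5: p=2, d=30, C=29, tardiness=max(0,29-30)=0
Total tardiness = 8

8


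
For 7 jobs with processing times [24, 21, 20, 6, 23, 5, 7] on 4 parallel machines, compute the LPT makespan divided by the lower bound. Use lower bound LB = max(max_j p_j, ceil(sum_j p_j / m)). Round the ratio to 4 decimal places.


LPT order: [24, 23, 21, 20, 7, 6, 5]
Machine loads after assignment: [24, 28, 27, 27]
LPT makespan = 28
Lower bound = max(max_job, ceil(total/4)) = max(24, 27) = 27
Ratio = 28 / 27 = 1.037

1.037


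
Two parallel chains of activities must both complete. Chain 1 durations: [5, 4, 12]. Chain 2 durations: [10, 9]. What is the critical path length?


Path A total = 5 + 4 + 12 = 21
Path B total = 10 + 9 = 19
Critical path = longest path = max(21, 19) = 21

21


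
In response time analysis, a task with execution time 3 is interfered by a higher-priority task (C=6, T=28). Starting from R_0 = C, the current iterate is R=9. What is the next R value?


R_next = C + ceil(R_prev / T_hp) * C_hp
ceil(9 / 28) = ceil(0.3214) = 1
Interference = 1 * 6 = 6
R_next = 3 + 6 = 9
R_next = R_prev, so the iteration has converged (response time = 9).

9


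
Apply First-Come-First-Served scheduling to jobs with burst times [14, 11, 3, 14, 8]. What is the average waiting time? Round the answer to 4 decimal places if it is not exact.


FCFS order (as given): [14, 11, 3, 14, 8]
Waiting times:
  Job 1: wait = 0
  Job 2: wait = 14
  Job 3: wait = 25
  Job 4: wait = 28
  Job 5: wait = 42
Sum of waiting times = 109
Average waiting time = 109/5 = 21.8

21.8


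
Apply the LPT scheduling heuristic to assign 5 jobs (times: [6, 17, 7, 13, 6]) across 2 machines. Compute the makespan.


Sort jobs in decreasing order (LPT): [17, 13, 7, 6, 6]
Assign each job to the least loaded machine:
  Machine 1: jobs [17, 6], load = 23
  Machine 2: jobs [13, 7, 6], load = 26
Makespan = max load = 26

26


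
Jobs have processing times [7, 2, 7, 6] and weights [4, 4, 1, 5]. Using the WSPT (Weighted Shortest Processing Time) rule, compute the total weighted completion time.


Compute p/w ratios and sort ascending (WSPT): [(2, 4), (6, 5), (7, 4), (7, 1)]
Compute weighted completion times:
  Job (p=2,w=4): C=2, w*C=4*2=8
  Job (p=6,w=5): C=8, w*C=5*8=40
  Job (p=7,w=4): C=15, w*C=4*15=60
  Job (p=7,w=1): C=22, w*C=1*22=22
Total weighted completion time = 130

130


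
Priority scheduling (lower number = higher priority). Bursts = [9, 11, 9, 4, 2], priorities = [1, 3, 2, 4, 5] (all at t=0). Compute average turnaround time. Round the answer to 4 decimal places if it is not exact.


Sort by priority (ascending = highest first):
Order: [(1, 9), (2, 9), (3, 11), (4, 4), (5, 2)]
Completion times:
  Priority 1, burst=9, C=9
  Priority 2, burst=9, C=18
  Priority 3, burst=11, C=29
  Priority 4, burst=4, C=33
  Priority 5, burst=2, C=35
Average turnaround = 124/5 = 24.8

24.8


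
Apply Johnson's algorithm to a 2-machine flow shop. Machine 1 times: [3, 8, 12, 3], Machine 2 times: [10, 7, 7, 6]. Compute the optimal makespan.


Apply Johnson's rule:
  Group 1 (a <= b): [(1, 3, 10), (4, 3, 6)]
  Group 2 (a > b): [(2, 8, 7), (3, 12, 7)]
Optimal job order: [1, 4, 2, 3]
Schedule:
  Job 1: M1 done at 3, M2 done at 13
  Job 4: M1 done at 6, M2 done at 19
  Job 2: M1 done at 14, M2 done at 26
  Job 3: M1 done at 26, M2 done at 33
Makespan = 33

33


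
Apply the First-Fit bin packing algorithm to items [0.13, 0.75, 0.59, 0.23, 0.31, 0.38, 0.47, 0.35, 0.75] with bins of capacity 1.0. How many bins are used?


Place items sequentially using First-Fit:
  Item 0.13 -> new Bin 1
  Item 0.75 -> Bin 1 (now 0.88)
  Item 0.59 -> new Bin 2
  Item 0.23 -> Bin 2 (now 0.82)
  Item 0.31 -> new Bin 3
  Item 0.38 -> Bin 3 (now 0.69)
  Item 0.47 -> new Bin 4
  Item 0.35 -> Bin 4 (now 0.82)
  Item 0.75 -> new Bin 5
Total bins used = 5

5


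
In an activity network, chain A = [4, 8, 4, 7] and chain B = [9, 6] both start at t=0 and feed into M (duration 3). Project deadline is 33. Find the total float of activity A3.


Forward pass: ES(A3) = sum of predecessors on chain A = 12
EF = ES + duration = 12 + 4 = 16
Backward pass: LF(M) = deadline = 33; LS(M) = 33 - 3 = 30
LF(A3) = LS(M) - sum(successors on chain A) = 30 - 7 = 23
LS = LF - duration = 23 - 4 = 19
Total float = LS - ES = 19 - 12 = 7

7


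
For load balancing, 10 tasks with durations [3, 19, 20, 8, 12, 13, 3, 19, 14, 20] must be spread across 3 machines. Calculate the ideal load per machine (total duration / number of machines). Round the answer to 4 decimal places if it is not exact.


Total processing time = 3 + 19 + 20 + 8 + 12 + 13 + 3 + 19 + 14 + 20 = 131
Number of machines = 3
Ideal balanced load = 131 / 3 = 43.6667

43.6667


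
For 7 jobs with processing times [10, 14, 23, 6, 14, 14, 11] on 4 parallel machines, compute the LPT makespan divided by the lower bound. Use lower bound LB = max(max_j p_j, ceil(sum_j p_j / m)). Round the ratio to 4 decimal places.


LPT order: [23, 14, 14, 14, 11, 10, 6]
Machine loads after assignment: [23, 25, 24, 20]
LPT makespan = 25
Lower bound = max(max_job, ceil(total/4)) = max(23, 23) = 23
Ratio = 25 / 23 = 1.087

1.087


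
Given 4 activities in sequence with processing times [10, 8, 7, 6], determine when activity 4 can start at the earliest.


Activity 4 starts after activities 1 through 3 complete.
Predecessor durations: [10, 8, 7]
ES = 10 + 8 + 7 = 25

25


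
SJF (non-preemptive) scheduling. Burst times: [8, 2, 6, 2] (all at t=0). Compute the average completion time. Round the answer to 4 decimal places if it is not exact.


SJF order (ascending): [2, 2, 6, 8]
Completion times:
  Job 1: burst=2, C=2
  Job 2: burst=2, C=4
  Job 3: burst=6, C=10
  Job 4: burst=8, C=18
Average completion = 34/4 = 8.5

8.5


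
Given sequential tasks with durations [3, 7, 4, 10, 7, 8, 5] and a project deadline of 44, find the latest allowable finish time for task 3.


LF(activity 3) = deadline - sum of successor durations
Successors: activities 4 through 7 with durations [10, 7, 8, 5]
Sum of successor durations = 30
LF = 44 - 30 = 14

14


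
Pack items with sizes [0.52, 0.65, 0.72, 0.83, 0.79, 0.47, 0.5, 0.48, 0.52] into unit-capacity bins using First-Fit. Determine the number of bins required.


Place items sequentially using First-Fit:
  Item 0.52 -> new Bin 1
  Item 0.65 -> new Bin 2
  Item 0.72 -> new Bin 3
  Item 0.83 -> new Bin 4
  Item 0.79 -> new Bin 5
  Item 0.47 -> Bin 1 (now 0.99)
  Item 0.5 -> new Bin 6
  Item 0.48 -> Bin 6 (now 0.98)
  Item 0.52 -> new Bin 7
Total bins used = 7

7


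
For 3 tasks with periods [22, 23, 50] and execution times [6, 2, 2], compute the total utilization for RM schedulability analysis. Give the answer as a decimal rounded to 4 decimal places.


Compute individual utilizations (exact fractions):
  Task 1: C/T = 6/22 = 3/11 (approx. 0.2727)
  Task 2: C/T = 2/23 (approx. 0.087)
  Task 3: C/T = 2/50 = 1/25 (approx. 0.04)
Total utilization U = 3/11 + 2/23 + 1/25 = 2528/6325
Rounded to 4 decimal places: U = 0.3997
RM (Liu & Layland) bound for 3 tasks = 0.779763; compare with U = 2528/6325 (approx. 0.399684)
U <= bound, so schedulable by RM sufficient condition.

0.3997


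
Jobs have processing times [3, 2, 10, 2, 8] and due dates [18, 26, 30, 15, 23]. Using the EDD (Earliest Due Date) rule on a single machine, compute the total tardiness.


Sort by due date (EDD order): [(2, 15), (3, 18), (8, 23), (2, 26), (10, 30)]
Compute completion times and tardiness:
  Job 1: p=2, d=15, C=2, tardiness=max(0,2-15)=0
  Job 2: p=3, d=18, C=5, tardiness=max(0,5-18)=0
  Job 3: p=8, d=23, C=13, tardiness=max(0,13-23)=0
  Job 4: p=2, d=26, C=15, tardiness=max(0,15-26)=0
  Job 5: p=10, d=30, C=25, tardiness=max(0,25-30)=0
Total tardiness = 0

0


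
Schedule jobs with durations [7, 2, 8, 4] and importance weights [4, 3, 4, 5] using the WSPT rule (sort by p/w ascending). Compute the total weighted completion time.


Compute p/w ratios and sort ascending (WSPT): [(2, 3), (4, 5), (7, 4), (8, 4)]
Compute weighted completion times:
  Job (p=2,w=3): C=2, w*C=3*2=6
  Job (p=4,w=5): C=6, w*C=5*6=30
  Job (p=7,w=4): C=13, w*C=4*13=52
  Job (p=8,w=4): C=21, w*C=4*21=84
Total weighted completion time = 172

172


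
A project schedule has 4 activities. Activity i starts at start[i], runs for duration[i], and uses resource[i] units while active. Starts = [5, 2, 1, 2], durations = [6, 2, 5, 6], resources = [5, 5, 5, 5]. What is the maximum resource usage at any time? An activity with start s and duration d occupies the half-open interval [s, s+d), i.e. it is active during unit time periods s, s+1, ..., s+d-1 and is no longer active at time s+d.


Each activity i is active on [start_i, start_i + duration_i).
Compute total resource usage per time slot:
  t=0: active resources = [], total = 0
  t=1: active resources = [5], total = 5
  t=2: active resources = [5, 5, 5], total = 15
  t=3: active resources = [5, 5, 5], total = 15
  t=4: active resources = [5, 5], total = 10
  t=5: active resources = [5, 5, 5], total = 15
  t=6: active resources = [5, 5], total = 10
  t=7: active resources = [5, 5], total = 10
  t=8: active resources = [5], total = 5
  t=9: active resources = [5], total = 5
  t=10: active resources = [5], total = 5
Peak resource demand = 15

15


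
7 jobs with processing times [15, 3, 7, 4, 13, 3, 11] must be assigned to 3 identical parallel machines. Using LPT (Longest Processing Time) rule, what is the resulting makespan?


Sort jobs in decreasing order (LPT): [15, 13, 11, 7, 4, 3, 3]
Assign each job to the least loaded machine:
  Machine 1: jobs [15, 3], load = 18
  Machine 2: jobs [13, 4, 3], load = 20
  Machine 3: jobs [11, 7], load = 18
Makespan = max load = 20

20


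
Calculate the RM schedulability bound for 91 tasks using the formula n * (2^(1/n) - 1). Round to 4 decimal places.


Compute 2^(1/91) = 1.0076460851
Subtract 1: 1.0076460851 - 1 = 0.0076460851
Multiply by n: 91 * 0.0076460851 = 0.6957937441
Round to 4 dp: 0.6958

0.6958


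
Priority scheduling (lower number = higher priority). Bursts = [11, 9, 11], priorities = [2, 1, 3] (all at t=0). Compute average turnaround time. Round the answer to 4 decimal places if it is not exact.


Sort by priority (ascending = highest first):
Order: [(1, 9), (2, 11), (3, 11)]
Completion times:
  Priority 1, burst=9, C=9
  Priority 2, burst=11, C=20
  Priority 3, burst=11, C=31
Average turnaround = 60/3 = 20.0

20.0


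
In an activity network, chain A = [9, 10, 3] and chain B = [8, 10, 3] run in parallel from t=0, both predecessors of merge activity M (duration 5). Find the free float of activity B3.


ES(B3) = sum of predecessors on chain B = 18
EF(B3) = ES + duration = 18 + 3 = 21
Successor of B3 is M. ES(M) = max(sum(A), sum(B)) = max(22, 21) = 22
Free float = ES(successor) - EF(current) = 22 - 21 = 1

1


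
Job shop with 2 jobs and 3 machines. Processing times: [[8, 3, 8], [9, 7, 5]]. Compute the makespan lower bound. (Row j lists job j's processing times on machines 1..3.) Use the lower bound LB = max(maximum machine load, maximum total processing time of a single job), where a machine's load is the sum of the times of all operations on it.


Machine loads:
  Machine 1: 8 + 9 = 17
  Machine 2: 3 + 7 = 10
  Machine 3: 8 + 5 = 13
Max machine load = 17
Job totals:
  Job 1: 19
  Job 2: 21
Max job total = 21
Lower bound = max(17, 21) = 21

21
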